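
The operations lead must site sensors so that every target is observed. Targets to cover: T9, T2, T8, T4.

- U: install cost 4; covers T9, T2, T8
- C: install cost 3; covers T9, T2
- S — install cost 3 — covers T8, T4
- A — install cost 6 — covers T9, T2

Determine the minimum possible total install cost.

This is an integer covering problem.
The greedy cost-per-new-target heuristic would pick U and S for 7, but a cheaper cover exists.
Choose C and S: together they cover T9, T2, T8, T4 — every target.
Total install cost: 3 + 3 = 6.
No cover costs less than 6.

6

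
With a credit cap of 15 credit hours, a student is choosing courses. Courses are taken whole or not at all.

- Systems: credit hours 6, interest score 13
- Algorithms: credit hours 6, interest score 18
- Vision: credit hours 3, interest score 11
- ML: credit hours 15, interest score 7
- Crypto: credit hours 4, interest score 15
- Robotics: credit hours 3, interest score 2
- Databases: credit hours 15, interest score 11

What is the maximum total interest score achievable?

44

Allowing fractional choices, the relaxed optimum would be about 48.3, but courses are indivisible.
Algorithms + Vision + Crypto: credit hours 6 + 3 + 4 = 13 ≤ 15, interest score 18 + 11 + 15 = 44.
Systems + Vision + Crypto: credit hours 6 + 3 + 4 = 13 ≤ 15, interest score 13 + 11 + 15 = 39.
Systems + Algorithms + Vision: credit hours 6 + 6 + 3 = 15 ≤ 15, interest score 13 + 18 + 11 = 42.
Best is Algorithms, Vision, and Crypto with total interest score 44.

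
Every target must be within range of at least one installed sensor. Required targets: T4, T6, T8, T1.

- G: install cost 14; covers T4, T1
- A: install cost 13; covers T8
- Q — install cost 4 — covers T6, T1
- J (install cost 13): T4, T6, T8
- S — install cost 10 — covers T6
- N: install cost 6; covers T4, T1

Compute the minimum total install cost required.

This is an integer covering problem.
The greedy cost-per-new-target heuristic would pick Q, N, and A for 23, but a cheaper cover exists.
Choose Q and J: together they cover T4, T6, T8, T1 — every target.
Total install cost: 4 + 13 = 17.
No cover costs less than 17.

17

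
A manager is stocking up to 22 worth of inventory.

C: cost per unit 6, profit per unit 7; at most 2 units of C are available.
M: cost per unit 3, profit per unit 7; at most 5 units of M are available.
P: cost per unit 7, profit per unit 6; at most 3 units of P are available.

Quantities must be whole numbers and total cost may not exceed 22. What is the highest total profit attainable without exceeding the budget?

Take 1×C and 5×M: cost 21 ≤ 22, profit 1·7 + 5·7 = 42.
M has the best ratio (7/3) and is taken to its limit of 5; remaining capacity is filled optimally with the others.

42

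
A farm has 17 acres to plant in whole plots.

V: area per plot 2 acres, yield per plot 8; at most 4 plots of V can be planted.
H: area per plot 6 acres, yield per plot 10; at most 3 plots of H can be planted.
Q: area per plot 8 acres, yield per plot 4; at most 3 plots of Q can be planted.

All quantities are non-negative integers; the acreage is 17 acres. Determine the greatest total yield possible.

V has the best ratio (8/2); taking only V gives at most 4×8 = 32 (stopped by the supply cap of 4).
Mixing does better — 4×V and 1×H: area 14 ≤ 17, yield 4·8 + 1·10 = 42.

42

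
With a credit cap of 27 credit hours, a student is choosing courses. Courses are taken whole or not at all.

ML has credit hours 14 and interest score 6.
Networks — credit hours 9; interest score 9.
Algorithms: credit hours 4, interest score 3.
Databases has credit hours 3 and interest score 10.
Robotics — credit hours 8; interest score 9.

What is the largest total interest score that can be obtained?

Take Networks, Algorithms, Databases, and Robotics: credit hours 9 + 4 + 3 + 8 = 24 ≤ 27, interest score 9 + 3 + 10 + 9 = 31.
No other feasible combination does better.

31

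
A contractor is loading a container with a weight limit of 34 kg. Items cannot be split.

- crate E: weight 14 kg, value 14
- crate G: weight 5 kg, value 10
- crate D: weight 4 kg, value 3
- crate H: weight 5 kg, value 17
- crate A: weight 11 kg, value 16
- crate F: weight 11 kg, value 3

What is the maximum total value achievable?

This is a 0-1 knapsack instance.
Take crate E, crate D, crate H, and crate A: weight 14 + 4 + 5 + 11 = 34 ≤ 34, value 14 + 3 + 17 + 16 = 50.
No other feasible combination does better.

50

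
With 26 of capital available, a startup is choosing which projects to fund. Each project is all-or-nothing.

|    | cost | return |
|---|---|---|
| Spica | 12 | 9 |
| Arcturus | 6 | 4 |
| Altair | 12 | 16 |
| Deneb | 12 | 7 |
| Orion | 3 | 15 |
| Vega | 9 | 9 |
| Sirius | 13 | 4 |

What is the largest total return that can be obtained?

Take Altair, Orion, and Vega: cost 12 + 3 + 9 = 24 ≤ 26, return 16 + 15 + 9 = 40.
No other feasible combination does better.

40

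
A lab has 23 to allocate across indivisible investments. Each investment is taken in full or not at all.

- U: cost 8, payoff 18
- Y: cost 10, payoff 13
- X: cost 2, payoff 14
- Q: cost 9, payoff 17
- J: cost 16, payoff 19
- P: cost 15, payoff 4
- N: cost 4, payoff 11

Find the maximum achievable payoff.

U + X + Q + N: cost 8 + 2 + 9 + 4 = 23 ≤ 23, payoff 18 + 14 + 17 + 11 = 60.
U + Q + N: cost 8 + 9 + 4 = 21 ≤ 23, payoff 18 + 17 + 11 = 46.
U + X + Q: cost 8 + 2 + 9 = 19 ≤ 23, payoff 18 + 14 + 17 = 49.
Best is U, X, Q, and N with total payoff 60.

60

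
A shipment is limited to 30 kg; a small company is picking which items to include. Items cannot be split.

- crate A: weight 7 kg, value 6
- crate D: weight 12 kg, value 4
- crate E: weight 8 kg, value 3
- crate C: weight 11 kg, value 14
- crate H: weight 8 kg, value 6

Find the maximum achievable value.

This is an integer program with binary decision variables.
crate A + crate C + crate H: weight 7 + 11 + 8 = 26 ≤ 30, value 6 + 14 + 6 = 26.
crate A + crate D + crate C: weight 7 + 12 + 11 = 30 ≤ 30, value 6 + 4 + 14 = 24.
crate A + crate E + crate C: weight 7 + 8 + 11 = 26 ≤ 30, value 6 + 3 + 14 = 23.
Best is crate A, crate C, and crate H with total value 26.

26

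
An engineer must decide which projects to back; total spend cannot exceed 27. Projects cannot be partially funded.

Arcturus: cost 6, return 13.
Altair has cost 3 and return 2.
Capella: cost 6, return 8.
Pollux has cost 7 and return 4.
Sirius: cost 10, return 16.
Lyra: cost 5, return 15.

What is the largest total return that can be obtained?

Arcturus + Sirius + Lyra: cost 6 + 10 + 5 = 21 ≤ 27, return 13 + 16 + 15 = 44.
Arcturus + Altair + Sirius + Lyra: cost 6 + 3 + 10 + 5 = 24 ≤ 27, return 13 + 2 + 16 + 15 = 46.
Arcturus + Capella + Sirius + Lyra: cost 6 + 6 + 10 + 5 = 27 ≤ 27, return 13 + 8 + 16 + 15 = 52.
Best is Arcturus, Capella, Sirius, and Lyra with total return 52.

52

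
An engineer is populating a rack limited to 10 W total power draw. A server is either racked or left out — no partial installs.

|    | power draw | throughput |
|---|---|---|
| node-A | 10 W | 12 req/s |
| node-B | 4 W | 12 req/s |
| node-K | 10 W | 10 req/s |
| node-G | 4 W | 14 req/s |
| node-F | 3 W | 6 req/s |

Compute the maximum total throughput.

26

Take node-B and node-G: power draw 4 + 4 = 8 ≤ 10, throughput 12 + 14 = 26.
No other feasible combination does better.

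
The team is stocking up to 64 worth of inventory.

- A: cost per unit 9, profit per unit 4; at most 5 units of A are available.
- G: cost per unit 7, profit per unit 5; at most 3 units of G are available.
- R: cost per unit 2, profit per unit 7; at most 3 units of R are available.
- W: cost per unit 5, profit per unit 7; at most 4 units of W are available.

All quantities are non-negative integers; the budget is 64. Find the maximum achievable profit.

68

This is a bounded integer knapsack.
2×A, 2×G, 3×R, and 4×W: cost 58 ≤ 64, profit 2·4 + 2·5 + 3·7 + 4·7 = 67.
1×A, 3×G, 3×R, and 4×W: cost 56 ≤ 64, profit 1·4 + 3·5 + 3·7 + 4·7 = 68.
Best is 68.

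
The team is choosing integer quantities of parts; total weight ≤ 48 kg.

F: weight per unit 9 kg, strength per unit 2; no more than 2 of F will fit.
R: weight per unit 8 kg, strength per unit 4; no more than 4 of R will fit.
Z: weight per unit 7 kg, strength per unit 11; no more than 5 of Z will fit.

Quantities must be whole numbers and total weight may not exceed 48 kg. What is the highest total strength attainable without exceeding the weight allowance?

59

This is a bounded integer knapsack.
Z has the best ratio (11/7); taking only Z gives at most 5×11 = 55 (stopped by the supply cap of 5).
Mixing does better — 1×R and 5×Z: weight 43 ≤ 48, strength 1·4 + 5·11 = 59.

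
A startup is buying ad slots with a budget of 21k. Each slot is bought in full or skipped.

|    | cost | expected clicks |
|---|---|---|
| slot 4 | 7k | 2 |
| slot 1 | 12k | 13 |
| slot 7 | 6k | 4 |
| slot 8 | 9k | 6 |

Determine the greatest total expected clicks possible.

19

slot 4 + slot 1: cost 7 + 12 = 19 ≤ 21, expected clicks 2 + 13 = 15.
slot 1 + slot 7: cost 12 + 6 = 18 ≤ 21, expected clicks 13 + 4 = 17.
slot 1 + slot 8: cost 12 + 9 = 21 ≤ 21, expected clicks 13 + 6 = 19.
Best is slot 1 and slot 8 with total expected clicks 19.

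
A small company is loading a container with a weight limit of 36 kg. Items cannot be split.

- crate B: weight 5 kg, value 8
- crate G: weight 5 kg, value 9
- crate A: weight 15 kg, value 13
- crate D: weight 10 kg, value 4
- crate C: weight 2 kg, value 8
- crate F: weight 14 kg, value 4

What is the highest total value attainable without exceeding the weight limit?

38

Allowing fractional choices, the relaxed optimum would be about 41.6, but items are indivisible.
crate B + crate G + crate A + crate C: weight 5 + 5 + 15 + 2 = 27 ≤ 36, value 8 + 9 + 13 + 8 = 38.
crate B + crate G + crate A + crate D: weight 5 + 5 + 15 + 10 = 35 ≤ 36, value 8 + 9 + 13 + 4 = 34.
crate G + crate A + crate D + crate C: weight 5 + 15 + 10 + 2 = 32 ≤ 36, value 9 + 13 + 4 + 8 = 34.
Best is crate B, crate G, crate A, and crate C with total value 38.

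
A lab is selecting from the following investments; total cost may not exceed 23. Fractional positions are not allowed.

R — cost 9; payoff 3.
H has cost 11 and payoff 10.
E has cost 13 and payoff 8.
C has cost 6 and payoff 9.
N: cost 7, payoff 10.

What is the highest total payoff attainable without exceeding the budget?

Allowing fractional choices, the relaxed optimum would be about 28.1, but investments are indivisible.
H + N: cost 11 + 7 = 18 ≤ 23, payoff 10 + 10 = 20.
R + C + N: cost 9 + 6 + 7 = 22 ≤ 23, payoff 3 + 9 + 10 = 22.
Best is R, C, and N with total payoff 22.

22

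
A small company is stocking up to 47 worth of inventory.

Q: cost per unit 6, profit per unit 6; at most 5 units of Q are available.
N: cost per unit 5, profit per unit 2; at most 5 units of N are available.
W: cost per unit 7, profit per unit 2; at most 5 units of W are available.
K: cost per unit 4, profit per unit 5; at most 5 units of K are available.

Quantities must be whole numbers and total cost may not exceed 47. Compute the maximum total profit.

50

Take 5×Q and 4×K: cost 46 ≤ 47, profit 5·6 + 4·5 = 50.
No other integer combination yields more.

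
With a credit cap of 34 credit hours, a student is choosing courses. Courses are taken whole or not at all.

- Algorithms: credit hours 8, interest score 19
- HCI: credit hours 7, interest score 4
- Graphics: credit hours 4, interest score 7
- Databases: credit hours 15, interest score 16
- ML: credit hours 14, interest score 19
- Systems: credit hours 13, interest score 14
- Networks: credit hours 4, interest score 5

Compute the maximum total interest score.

Take Algorithms, Graphics, ML, and Networks: credit hours 8 + 4 + 14 + 4 = 30 ≤ 34, interest score 19 + 7 + 19 + 5 = 50.
No other feasible combination does better.

50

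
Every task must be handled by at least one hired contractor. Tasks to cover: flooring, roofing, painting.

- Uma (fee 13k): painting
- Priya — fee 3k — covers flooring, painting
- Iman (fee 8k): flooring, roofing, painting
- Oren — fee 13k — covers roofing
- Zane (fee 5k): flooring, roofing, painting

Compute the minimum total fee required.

This is a weighted set-cover instance.
The greedy cost-per-new-task heuristic would pick Priya and Zane for 8, but a cheaper cover exists.
Zane alone covers flooring, roofing, painting — every task.
Total fee: 5.
No cover costs less than 5.

5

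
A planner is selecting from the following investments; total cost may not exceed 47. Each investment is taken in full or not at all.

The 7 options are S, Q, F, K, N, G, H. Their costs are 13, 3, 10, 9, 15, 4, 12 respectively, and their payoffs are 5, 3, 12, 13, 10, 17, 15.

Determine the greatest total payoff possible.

Treat it as a binary knapsack problem.
Take Q, F, K, G, and H: cost 3 + 10 + 9 + 4 + 12 = 38 ≤ 47, payoff 3 + 12 + 13 + 17 + 15 = 60.
No other feasible combination does better.

60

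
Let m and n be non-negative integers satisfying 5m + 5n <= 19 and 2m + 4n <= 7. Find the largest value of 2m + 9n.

11

(m,n)=(1,1): 5·1+5·1=10≤19, 2·1+4·1=6≤7, objective 11.
(m,n)=(0,1): 5·0+5·1=5≤19, 2·0+4·1=4≤7, objective 9.
(m,n)=(2,0): 5·2+5·0=10≤19, 2·2+4·0=4≤7, objective 4.
No feasible integer point exceeds 11.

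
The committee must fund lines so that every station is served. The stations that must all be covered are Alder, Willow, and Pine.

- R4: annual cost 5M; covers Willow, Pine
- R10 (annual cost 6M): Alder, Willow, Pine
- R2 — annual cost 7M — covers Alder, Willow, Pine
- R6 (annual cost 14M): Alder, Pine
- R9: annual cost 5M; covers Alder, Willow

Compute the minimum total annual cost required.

R10 alone covers Alder, Willow, Pine — every station.
Total annual cost: 6.
No cover costs less than 6.

6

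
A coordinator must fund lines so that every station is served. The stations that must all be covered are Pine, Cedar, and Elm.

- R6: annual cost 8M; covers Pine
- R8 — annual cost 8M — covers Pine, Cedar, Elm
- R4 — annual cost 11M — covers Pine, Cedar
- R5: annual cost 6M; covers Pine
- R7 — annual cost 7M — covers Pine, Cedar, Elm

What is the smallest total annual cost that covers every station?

This is a weighted set-cover instance.
R7 alone covers Pine, Cedar, Elm — every station.
Total annual cost: 7.
No cover costs less than 7.

7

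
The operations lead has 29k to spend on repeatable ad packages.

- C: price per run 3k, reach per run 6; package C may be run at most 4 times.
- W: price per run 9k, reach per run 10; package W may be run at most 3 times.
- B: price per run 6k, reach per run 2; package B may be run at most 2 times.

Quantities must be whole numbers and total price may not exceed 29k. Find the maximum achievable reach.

38

4×C, 1×W, and 1×B: price 27 ≤ 29, reach 4·6 + 1·10 + 1·2 = 36.
3×C and 2×W: price 27 ≤ 29, reach 3·6 + 2·10 = 38.
Best is 38.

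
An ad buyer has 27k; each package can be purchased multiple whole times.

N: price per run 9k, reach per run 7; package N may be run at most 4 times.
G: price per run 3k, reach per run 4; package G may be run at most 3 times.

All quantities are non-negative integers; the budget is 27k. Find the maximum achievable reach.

26

G has the best ratio (4/3); taking only G gives at most 3×4 = 12 (stopped by the supply cap of 3).
Mixing does better — 2×N and 3×G: price 27 ≤ 27, reach 2·7 + 3·4 = 26.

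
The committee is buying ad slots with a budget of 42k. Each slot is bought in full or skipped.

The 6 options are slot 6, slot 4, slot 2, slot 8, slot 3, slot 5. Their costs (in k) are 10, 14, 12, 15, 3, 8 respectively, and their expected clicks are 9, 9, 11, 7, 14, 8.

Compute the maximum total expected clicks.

43

slot 6 + slot 4 + slot 2 + slot 3: cost 10 + 14 + 12 + 3 = 39 ≤ 42, expected clicks 9 + 9 + 11 + 14 = 43.
slot 4 + slot 2 + slot 3 + slot 5: cost 14 + 12 + 3 + 8 = 37 ≤ 42, expected clicks 9 + 11 + 14 + 8 = 42.
slot 6 + slot 2 + slot 3 + slot 5: cost 10 + 12 + 3 + 8 = 33 ≤ 42, expected clicks 9 + 11 + 14 + 8 = 42.
Best is slot 6, slot 4, slot 2, and slot 3 with total expected clicks 43.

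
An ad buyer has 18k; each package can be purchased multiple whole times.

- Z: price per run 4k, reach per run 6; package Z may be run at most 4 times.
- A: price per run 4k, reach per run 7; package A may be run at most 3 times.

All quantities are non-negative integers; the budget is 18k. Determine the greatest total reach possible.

27

This is a bounded integer knapsack.
2×Z and 2×A: price 16 ≤ 18, reach 2·6 + 2·7 = 26.
1×Z and 3×A: price 16 ≤ 18, reach 1·6 + 3·7 = 27.
Best is 27.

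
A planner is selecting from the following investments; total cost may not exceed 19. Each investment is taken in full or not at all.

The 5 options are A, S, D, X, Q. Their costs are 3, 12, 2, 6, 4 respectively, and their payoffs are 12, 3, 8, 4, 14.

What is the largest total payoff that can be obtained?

Treat it as a binary knapsack problem.
Take A, D, X, and Q: cost 3 + 2 + 6 + 4 = 15 ≤ 19, payoff 12 + 8 + 4 + 14 = 38.
No other feasible combination does better.

38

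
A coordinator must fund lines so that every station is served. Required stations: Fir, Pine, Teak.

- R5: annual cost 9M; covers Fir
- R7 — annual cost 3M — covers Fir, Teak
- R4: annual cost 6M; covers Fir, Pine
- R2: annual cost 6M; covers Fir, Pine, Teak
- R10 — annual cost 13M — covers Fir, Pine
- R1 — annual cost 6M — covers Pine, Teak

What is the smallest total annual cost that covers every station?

R2 alone covers Fir, Pine, Teak — every station.
Total annual cost: 6.

6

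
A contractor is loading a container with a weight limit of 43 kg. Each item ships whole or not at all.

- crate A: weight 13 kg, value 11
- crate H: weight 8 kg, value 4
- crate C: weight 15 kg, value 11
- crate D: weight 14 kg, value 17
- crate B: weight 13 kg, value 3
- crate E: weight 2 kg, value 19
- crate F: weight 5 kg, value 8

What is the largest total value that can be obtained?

59

Take crate A, crate H, crate D, crate E, and crate F: weight 13 + 8 + 14 + 2 + 5 = 42 ≤ 43, value 11 + 4 + 17 + 19 + 8 = 59.
No other feasible combination does better.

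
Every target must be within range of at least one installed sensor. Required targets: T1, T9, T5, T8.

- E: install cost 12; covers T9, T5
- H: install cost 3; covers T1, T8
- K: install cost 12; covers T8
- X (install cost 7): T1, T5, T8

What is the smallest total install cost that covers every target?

Choose E and H: together they cover T1, T9, T5, T8 — every target.
Total install cost: 12 + 3 = 15.
No cover costs less than 15.

15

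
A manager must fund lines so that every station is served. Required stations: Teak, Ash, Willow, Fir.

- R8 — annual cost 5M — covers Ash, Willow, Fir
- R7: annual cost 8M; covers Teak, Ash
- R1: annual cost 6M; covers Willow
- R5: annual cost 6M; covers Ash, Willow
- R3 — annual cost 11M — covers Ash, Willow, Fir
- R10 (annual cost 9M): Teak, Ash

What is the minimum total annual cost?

13

Choose R8 and R7: together they cover Teak, Ash, Willow, Fir — every station.
Total annual cost: 5 + 8 = 13.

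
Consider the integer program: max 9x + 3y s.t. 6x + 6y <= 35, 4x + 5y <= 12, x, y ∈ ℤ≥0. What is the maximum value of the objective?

(x,y)=(3,0): 6·3+6·0=18≤35, 4·3+5·0=12≤12, objective 27.
(x,y)=(2,0): 6·2+6·0=12≤35, 4·2+5·0=8≤12, objective 18.
No feasible integer point exceeds 27.

27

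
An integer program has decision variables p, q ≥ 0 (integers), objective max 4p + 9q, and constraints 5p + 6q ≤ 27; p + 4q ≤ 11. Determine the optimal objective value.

30

(p,q)=(3,2): 5·3+6·2=27≤27, 1·3+4·2=11≤11, objective 30.
(p,q)=(2,2): 5·2+6·2=22≤27, 1·2+4·2=10≤11, objective 26.
(p,q)=(4,1): 5·4+6·1=26≤27, 1·4+4·1=8≤11, objective 25.
(p,q)=(3,1): 5·3+6·1=21≤27, 1·3+4·1=7≤11, objective 21.
Maximum is 30 at (p,q)=(3,2).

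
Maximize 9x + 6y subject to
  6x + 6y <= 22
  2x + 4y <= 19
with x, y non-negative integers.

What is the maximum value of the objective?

(x,y)=(3,0) is feasible, giving 27.
(x,y)=(2,1) is feasible, giving 24.
(x,y)=(2,0) is feasible, giving 18.
The best lattice point is (3,0), giving 27.

27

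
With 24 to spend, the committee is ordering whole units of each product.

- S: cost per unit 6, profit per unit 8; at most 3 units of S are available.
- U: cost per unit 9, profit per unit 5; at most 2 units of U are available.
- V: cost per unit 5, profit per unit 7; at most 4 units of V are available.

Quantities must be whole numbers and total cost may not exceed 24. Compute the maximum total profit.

31

V has the best ratio (7/5); taking only V gives at most 4×7 = 28 (stopped by the cost limit).
Mixing does better — 3×S and 1×V: cost 23 ≤ 24, profit 3·8 + 1·7 = 31.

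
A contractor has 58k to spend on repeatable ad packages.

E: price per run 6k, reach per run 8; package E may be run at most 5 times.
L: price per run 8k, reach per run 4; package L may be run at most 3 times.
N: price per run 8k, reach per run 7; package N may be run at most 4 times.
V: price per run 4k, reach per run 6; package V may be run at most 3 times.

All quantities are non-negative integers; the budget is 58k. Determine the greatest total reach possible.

Take 5×E, 2×N, and 3×V: price 58 ≤ 58, reach 5·8 + 2·7 + 3·6 = 72.
V has the best ratio (6/4) and is taken to its limit of 3; remaining capacity is filled optimally with the others.

72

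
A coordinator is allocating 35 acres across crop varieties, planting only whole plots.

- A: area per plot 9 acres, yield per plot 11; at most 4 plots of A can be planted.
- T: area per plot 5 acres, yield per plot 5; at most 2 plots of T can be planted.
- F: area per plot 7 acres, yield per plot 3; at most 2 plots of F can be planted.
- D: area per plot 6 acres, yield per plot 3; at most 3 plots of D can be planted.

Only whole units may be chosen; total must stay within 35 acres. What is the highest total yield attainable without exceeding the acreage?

3×A and 1×T: area 32 ≤ 35, yield 3·11 + 1·5 = 38.
3×A and 1×D: area 33 ≤ 35, yield 3·11 + 1·3 = 36.
Best is 38.

38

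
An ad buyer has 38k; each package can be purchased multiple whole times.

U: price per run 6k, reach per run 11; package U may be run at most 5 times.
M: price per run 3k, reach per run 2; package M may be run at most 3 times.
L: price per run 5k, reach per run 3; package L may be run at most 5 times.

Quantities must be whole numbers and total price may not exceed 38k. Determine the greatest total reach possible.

60

5×U and 2×M: price 36 ≤ 38, reach 5·11 + 2·2 = 59.
5×U, 1×M, and 1×L: price 38 ≤ 38, reach 5·11 + 1·2 + 1·3 = 60.
Best is 60.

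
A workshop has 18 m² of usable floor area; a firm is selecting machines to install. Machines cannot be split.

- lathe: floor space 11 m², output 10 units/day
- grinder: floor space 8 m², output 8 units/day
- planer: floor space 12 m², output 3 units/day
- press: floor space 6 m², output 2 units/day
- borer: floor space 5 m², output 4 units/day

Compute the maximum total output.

14

Allowing fractional choices, the relaxed optimum would be about 17.1, but machines are indivisible.
grinder + borer: floor space 8 + 5 = 13 ≤ 18, output 8 + 4 = 12.
lathe + borer: floor space 11 + 5 = 16 ≤ 18, output 10 + 4 = 14.
lathe + press: floor space 11 + 6 = 17 ≤ 18, output 10 + 2 = 12.
Best is lathe and borer with total output 14.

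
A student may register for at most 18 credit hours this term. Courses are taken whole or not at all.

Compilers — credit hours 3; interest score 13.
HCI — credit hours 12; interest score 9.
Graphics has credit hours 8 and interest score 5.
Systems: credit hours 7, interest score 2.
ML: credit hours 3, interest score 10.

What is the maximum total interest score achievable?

Treat it as a binary knapsack problem.
Take Compilers, HCI, and ML: credit hours 3 + 12 + 3 = 18 ≤ 18, interest score 13 + 9 + 10 = 32.
No other feasible combination does better.

32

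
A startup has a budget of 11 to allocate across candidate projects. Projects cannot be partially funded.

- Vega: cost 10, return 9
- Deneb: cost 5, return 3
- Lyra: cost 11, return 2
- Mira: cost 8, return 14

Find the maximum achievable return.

Vega: cost 10 ≤ 11, return 9.
Mira: cost 8 ≤ 11, return 14.
Best is Mira with total return 14.

14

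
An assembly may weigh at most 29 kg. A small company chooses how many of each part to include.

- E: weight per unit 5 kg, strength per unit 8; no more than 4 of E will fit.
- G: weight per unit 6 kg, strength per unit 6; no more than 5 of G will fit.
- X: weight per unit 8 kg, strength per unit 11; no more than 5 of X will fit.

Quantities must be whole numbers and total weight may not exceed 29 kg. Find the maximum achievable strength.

43

E has the best ratio (8/5); taking only E gives at most 4×8 = 32 (stopped by the supply cap of 4).
Mixing does better — 4×E and 1×X: weight 28 ≤ 29, strength 4·8 + 1·11 = 43.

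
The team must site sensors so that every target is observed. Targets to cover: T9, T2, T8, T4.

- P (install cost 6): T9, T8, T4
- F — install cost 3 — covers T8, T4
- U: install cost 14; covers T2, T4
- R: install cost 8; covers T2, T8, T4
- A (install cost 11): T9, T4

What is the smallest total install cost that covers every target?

14

The greedy cost-per-new-target heuristic would pick F, P, and R for 17, but a cheaper cover exists.
Choose P and R: together they cover T9, T2, T8, T4 — every target.
Total install cost: 6 + 8 = 14.
No cover costs less than 14.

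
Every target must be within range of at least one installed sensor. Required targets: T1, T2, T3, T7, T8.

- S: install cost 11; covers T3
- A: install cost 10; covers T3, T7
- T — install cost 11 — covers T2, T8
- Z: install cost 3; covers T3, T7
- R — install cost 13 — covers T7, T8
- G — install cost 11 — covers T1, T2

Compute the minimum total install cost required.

25

Choose T, Z, and G: together they cover T1, T2, T3, T7, T8 — every target.
Total install cost: 11 + 3 + 11 = 25.
No cover costs less than 25.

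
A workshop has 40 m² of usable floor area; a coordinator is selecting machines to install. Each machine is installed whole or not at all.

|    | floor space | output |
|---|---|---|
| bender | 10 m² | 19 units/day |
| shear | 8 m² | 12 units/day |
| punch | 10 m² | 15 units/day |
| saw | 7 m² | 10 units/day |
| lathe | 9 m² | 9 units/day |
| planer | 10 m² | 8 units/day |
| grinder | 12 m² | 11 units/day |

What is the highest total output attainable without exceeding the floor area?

Allowing fractional choices, the relaxed optimum would be about 61.0, but machines are indivisible.
bender + shear + punch + lathe: floor space 10 + 8 + 10 + 9 = 37 ≤ 40, output 19 + 12 + 15 + 9 = 55.
bender + shear + punch + saw: floor space 10 + 8 + 10 + 7 = 35 ≤ 40, output 19 + 12 + 15 + 10 = 56.
bender + shear + punch + grinder: floor space 10 + 8 + 10 + 12 = 40 ≤ 40, output 19 + 12 + 15 + 11 = 57.
Best is bender, shear, punch, and grinder with total output 57.

57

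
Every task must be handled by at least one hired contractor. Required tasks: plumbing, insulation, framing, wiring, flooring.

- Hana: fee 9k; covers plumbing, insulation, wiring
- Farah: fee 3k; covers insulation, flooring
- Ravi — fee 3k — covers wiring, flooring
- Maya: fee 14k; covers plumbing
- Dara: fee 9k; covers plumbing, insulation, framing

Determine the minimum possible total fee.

12

The greedy cost-per-new-task heuristic would pick Farah, Ravi, and Dara for 15, but a cheaper cover exists.
Choose Ravi and Dara: together they cover plumbing, insulation, framing, wiring, flooring — every task.
Total fee: 3 + 9 = 12.
No cover costs less than 12.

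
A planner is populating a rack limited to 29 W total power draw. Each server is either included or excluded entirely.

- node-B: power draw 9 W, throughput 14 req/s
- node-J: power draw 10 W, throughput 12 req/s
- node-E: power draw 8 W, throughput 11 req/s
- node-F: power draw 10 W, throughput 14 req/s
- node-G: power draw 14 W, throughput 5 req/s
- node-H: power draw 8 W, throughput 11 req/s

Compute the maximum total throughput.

40

Take node-B, node-J, and node-F: power draw 9 + 10 + 10 = 29 ≤ 29, throughput 14 + 12 + 14 = 40.
No other feasible combination does better.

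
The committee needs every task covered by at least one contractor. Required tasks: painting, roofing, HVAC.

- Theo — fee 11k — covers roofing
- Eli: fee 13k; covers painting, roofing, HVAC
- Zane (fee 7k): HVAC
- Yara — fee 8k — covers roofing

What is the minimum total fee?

Eli alone covers painting, roofing, HVAC — every task.
Total fee: 13.
No cover costs less than 13.

13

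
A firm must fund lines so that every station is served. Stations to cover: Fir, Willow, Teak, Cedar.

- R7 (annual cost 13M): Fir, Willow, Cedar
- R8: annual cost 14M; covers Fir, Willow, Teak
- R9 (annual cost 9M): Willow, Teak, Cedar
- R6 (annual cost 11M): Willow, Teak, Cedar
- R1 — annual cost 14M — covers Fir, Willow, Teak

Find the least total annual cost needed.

22

This is a weighted set-cover instance.
Choose R7 and R9: together they cover Fir, Willow, Teak, Cedar — every station.
Total annual cost: 13 + 9 = 22.
No cover costs less than 22.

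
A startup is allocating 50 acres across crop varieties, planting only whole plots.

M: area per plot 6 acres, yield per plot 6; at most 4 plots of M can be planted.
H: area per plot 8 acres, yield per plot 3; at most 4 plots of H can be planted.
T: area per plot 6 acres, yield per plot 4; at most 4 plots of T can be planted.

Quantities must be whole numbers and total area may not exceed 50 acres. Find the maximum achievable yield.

M has the best ratio (6/6); taking only M gives at most 4×6 = 24 (stopped by the supply cap of 4).
Mixing does better — 4×M and 4×T: area 48 ≤ 50, yield 4·6 + 4·4 = 40.

40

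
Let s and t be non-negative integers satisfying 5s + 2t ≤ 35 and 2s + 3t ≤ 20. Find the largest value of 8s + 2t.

56

(s,t)=(7,0) is feasible, giving 56.
(s,t)=(6,1) is feasible, giving 50.
(s,t)=(6,0) is feasible, giving 48.
The best lattice point is (7,0), giving 56.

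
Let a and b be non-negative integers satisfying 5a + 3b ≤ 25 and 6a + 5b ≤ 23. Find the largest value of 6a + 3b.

21

Relaxing integrality, the LP optimum is 23.00 at (a,b) = (3.83, 0), which is not an integer point.
(a,b)=(3,1): 5·3+3·1=18≤25, 6·3+5·1=23≤23, objective 21.
(a,b)=(3,0): 5·3+3·0=15≤25, 6·3+5·0=18≤23, objective 18.
No feasible integer point exceeds 21.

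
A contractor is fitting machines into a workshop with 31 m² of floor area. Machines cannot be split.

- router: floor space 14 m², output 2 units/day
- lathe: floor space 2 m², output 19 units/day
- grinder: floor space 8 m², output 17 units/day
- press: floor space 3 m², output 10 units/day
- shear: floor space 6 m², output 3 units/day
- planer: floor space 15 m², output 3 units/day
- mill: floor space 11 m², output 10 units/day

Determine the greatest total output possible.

Allowing fractional choices, the relaxed optimum would be about 59.2, but machines are indivisible.
lathe + grinder + press + shear + mill: floor space 2 + 8 + 3 + 6 + 11 = 30 ≤ 31, output 19 + 17 + 10 + 3 + 10 = 59.
lathe + grinder + press + mill: floor space 2 + 8 + 3 + 11 = 24 ≤ 31, output 19 + 17 + 10 + 10 = 56.
lathe + grinder + press + shear: floor space 2 + 8 + 3 + 6 = 19 ≤ 31, output 19 + 17 + 10 + 3 = 49.
Best is lathe, grinder, press, shear, and mill with total output 59.

59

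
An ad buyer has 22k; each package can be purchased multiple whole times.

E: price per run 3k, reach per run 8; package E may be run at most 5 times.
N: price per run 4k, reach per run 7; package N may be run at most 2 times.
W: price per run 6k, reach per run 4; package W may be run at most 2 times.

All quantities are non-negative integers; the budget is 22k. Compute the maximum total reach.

Take 5×E and 1×N: price 19 ≤ 22, reach 5·8 + 1·7 = 47.
E has the best ratio (8/3) and is taken to its limit of 5; remaining capacity is filled optimally with the others.

47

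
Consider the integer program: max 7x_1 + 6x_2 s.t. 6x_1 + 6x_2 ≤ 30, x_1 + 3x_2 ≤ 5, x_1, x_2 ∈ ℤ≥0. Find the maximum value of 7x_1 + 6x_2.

(x_1,x_2)=(5,0): 6·5+6·0=30≤30, 1·5+3·0=5≤5, objective 35.
(x_1,x_2)=(4,0): 6·4+6·0=24≤30, 1·4+3·0=4≤5, objective 28.
No feasible integer point exceeds 35.

35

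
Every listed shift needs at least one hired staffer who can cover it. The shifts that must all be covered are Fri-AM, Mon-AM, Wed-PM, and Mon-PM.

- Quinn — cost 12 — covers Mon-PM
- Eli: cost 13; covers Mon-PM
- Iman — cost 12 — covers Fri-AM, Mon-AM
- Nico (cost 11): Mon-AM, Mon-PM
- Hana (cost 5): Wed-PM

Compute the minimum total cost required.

28

This is an integer covering problem.
Choose Iman, Nico, and Hana: together they cover Fri-AM, Mon-AM, Wed-PM, Mon-PM — every shift.
Total cost: 12 + 11 + 5 = 28.
No cover costs less than 28.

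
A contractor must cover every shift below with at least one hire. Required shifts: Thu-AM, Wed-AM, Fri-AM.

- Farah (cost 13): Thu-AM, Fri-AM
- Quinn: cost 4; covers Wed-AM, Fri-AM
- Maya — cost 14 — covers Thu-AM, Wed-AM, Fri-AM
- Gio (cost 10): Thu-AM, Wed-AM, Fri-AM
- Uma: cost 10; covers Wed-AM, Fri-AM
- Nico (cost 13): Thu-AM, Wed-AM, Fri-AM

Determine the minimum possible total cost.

10

The greedy cost-per-new-shift heuristic would pick Quinn and Gio for 14, but a cheaper cover exists.
Gio alone covers Thu-AM, Wed-AM, Fri-AM — every shift.
Total cost: 10.
No cover costs less than 10.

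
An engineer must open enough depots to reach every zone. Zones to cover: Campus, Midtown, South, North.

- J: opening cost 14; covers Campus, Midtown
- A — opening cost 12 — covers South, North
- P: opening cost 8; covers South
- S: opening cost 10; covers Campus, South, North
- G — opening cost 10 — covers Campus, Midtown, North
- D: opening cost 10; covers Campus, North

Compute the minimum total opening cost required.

18

This is a weighted set-cover instance.
The greedy cost-per-new-zone heuristic would pick S and G for 20, but a cheaper cover exists.
Choose P and G: together they cover Campus, Midtown, South, North — every zone.
Total opening cost: 8 + 10 = 18.
No cover costs less than 18.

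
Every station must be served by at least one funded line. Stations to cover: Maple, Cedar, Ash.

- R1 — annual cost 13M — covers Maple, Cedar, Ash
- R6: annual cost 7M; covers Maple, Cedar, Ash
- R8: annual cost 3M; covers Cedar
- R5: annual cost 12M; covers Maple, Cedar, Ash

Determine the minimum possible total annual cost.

R6 alone covers Maple, Cedar, Ash — every station.
Total annual cost: 7.
No cover costs less than 7.

7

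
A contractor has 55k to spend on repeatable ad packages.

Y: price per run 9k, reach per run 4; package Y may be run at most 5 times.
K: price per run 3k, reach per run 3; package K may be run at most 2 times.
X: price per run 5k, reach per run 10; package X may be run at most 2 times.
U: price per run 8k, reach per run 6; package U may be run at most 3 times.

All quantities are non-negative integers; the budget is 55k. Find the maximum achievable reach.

X has the best ratio (10/5); taking only X gives at most 2×10 = 20 (stopped by the supply cap of 2).
Mixing does better — 2×Y, 1×K, 2×X, and 3×U: price 55 ≤ 55, reach 2·4 + 1·3 + 2·10 + 3·6 = 49.

49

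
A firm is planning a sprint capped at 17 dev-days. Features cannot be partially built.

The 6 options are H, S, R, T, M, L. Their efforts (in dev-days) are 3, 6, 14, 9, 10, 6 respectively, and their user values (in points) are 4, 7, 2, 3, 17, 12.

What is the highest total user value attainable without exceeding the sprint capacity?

Allowing fractional choices, the relaxed optimum would be about 30.3, but features are indivisible.
S + M: effort 6 + 10 = 16 ≤ 17, user value 7 + 17 = 24.
H + S + L: effort 3 + 6 + 6 = 15 ≤ 17, user value 4 + 7 + 12 = 23.
M + L: effort 10 + 6 = 16 ≤ 17, user value 17 + 12 = 29.
Best is M and L with total user value 29.

29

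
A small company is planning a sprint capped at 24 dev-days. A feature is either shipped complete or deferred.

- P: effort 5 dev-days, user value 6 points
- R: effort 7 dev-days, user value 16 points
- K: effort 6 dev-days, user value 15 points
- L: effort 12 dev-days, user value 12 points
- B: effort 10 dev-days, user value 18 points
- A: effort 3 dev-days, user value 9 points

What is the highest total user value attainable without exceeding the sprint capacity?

49

P + R + K + A: effort 5 + 7 + 6 + 3 = 21 ≤ 24, user value 6 + 16 + 15 + 9 = 46.
R + K + B: effort 7 + 6 + 10 = 23 ≤ 24, user value 16 + 15 + 18 = 49.
P + K + B + A: effort 5 + 6 + 10 + 3 = 24 ≤ 24, user value 6 + 15 + 18 + 9 = 48.
Best is R, K, and B with total user value 49.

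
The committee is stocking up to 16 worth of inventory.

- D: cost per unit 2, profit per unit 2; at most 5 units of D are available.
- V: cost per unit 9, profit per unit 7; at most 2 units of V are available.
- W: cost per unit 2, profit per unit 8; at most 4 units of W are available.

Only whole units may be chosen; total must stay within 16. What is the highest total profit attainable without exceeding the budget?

Take 4×D and 4×W: cost 16 ≤ 16, profit 4·2 + 4·8 = 40.
W has the best ratio (8/2) and is taken to its limit of 4; remaining capacity is filled optimally with the others.

40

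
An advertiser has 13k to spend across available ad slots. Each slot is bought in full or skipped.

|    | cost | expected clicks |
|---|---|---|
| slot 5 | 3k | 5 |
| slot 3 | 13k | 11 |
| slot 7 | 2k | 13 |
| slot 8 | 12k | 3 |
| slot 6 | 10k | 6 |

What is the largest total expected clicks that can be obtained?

19

slot 7 + slot 6: cost 2 + 10 = 12 ≤ 13, expected clicks 13 + 6 = 19.
slot 5 + slot 7: cost 3 + 2 = 5 ≤ 13, expected clicks 5 + 13 = 18.
Best is slot 7 and slot 6 with total expected clicks 19.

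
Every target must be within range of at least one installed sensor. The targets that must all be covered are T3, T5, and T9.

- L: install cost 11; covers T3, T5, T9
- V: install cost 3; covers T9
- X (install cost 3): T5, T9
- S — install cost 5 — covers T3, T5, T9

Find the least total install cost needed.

5

The greedy cost-per-new-target heuristic would pick X and S for 8, but a cheaper cover exists.
S alone covers T3, T5, T9 — every target.
Total install cost: 5.
No cover costs less than 5.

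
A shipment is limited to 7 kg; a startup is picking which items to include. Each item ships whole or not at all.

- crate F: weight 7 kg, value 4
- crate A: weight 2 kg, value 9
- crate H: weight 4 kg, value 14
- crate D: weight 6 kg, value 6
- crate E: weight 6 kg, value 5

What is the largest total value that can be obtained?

23

This is an integer program with binary decision variables.
crate A + crate H: weight 2 + 4 = 6 ≤ 7, value 9 + 14 = 23.
crate H: weight 4 ≤ 7, value 14.
crate A: weight 2 ≤ 7, value 9.
Best is crate A and crate H with total value 23.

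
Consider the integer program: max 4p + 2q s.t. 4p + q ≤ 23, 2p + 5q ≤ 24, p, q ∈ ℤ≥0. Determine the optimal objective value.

24

The continuous relaxation peaks at (5.06, 2.78) with value 25.78; rounding to a feasible lattice point costs some objective.
(p,q)=(5,2): 4·5+1·2=22≤23, 2·5+5·2=20≤24, objective 24.
(p,q)=(4,3): 4·4+1·3=19≤23, 2·4+5·3=23≤24, objective 22.
Maximum is 24 at (p,q)=(5,2).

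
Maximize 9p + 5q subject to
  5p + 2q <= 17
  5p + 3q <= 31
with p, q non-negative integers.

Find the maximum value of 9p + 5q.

40

The continuous relaxation peaks at (0, 8.5) with value 42.50; rounding to a feasible lattice point costs some objective.
(p,q)=(0,8): 5·0+2·8=16≤17, 5·0+3·8=24≤31, objective 40.
(p,q)=(0,7): 5·0+2·7=14≤17, 5·0+3·7=21≤31, objective 35.
No feasible integer point exceeds 40.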